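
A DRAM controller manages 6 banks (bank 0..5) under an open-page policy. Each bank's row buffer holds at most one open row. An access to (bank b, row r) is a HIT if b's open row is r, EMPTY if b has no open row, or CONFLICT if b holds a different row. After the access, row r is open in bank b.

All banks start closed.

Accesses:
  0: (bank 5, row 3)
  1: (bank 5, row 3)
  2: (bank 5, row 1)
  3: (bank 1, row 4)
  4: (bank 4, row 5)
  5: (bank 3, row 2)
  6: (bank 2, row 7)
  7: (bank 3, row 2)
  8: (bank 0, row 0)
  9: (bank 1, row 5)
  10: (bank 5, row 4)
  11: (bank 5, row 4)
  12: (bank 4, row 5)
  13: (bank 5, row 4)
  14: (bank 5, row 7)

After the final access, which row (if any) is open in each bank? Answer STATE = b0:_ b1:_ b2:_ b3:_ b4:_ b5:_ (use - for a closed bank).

STATE = b0:0 b1:5 b2:7 b3:2 b4:5 b5:7

  [0] b5 r3: no row ⇒ E
  [1] b5 r3: had r3 ⇒ H
  [2] b5 r1: had r3 ⇒ C
  [3] b1 r4: no row ⇒ E
  [4] b4 r5: no row ⇒ E
  [5] b3 r2: no row ⇒ E
  [6] b2 r7: no row ⇒ E
  [7] b3 r2: had r2 ⇒ H
  [8] b0 r0: no row ⇒ E
  [9] b1 r5: had r4 ⇒ C
  [10] b5 r4: had r1 ⇒ C
  [11] b5 r4: had r4 ⇒ H
  [12] b4 r5: had r5 ⇒ H
  [13] b5 r4: had r4 ⇒ H
  [14] b5 r7: had r4 ⇒ C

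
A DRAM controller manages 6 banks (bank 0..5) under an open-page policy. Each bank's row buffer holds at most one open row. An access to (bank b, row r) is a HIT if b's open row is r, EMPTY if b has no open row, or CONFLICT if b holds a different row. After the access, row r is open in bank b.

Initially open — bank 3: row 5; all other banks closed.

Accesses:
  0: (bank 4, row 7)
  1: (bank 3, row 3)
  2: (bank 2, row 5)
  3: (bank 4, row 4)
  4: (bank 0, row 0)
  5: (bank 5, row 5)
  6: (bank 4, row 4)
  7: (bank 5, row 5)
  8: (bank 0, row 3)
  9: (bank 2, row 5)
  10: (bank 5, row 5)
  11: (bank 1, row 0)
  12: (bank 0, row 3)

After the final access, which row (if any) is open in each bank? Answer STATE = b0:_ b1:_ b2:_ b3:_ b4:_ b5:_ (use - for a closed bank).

STATE = b0:3 b1:0 b2:5 b3:3 b4:4 b5:5

#0 (4,7) E
#1 (3,3) C  (was 5)
#2 (2,5) E
#3 (4,4) C  (was 7)
#4 (0,0) E
#5 (5,5) E
#6 (4,4) H  (was 4)
#7 (5,5) H  (was 5)
#8 (0,3) C  (was 0)
#9 (2,5) H  (was 5)
#10 (5,5) H  (was 5)
#11 (1,0) E
#12 (0,3) H  (was 3)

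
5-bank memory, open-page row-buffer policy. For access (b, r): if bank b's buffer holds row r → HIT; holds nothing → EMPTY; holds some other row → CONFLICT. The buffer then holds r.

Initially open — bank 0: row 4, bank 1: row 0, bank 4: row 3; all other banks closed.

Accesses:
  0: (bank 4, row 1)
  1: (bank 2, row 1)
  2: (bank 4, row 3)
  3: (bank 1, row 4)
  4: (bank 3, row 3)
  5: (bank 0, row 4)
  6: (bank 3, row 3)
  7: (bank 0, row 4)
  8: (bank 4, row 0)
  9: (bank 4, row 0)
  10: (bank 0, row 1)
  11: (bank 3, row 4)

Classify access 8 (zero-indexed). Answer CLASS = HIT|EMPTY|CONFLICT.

step 0: bank4 3->1 [CONFLICT]
step 1: bank2 None->1 [EMPTY]
step 2: bank4 1->3 [CONFLICT]
step 3: bank1 0->4 [CONFLICT]
step 4: bank3 None->3 [EMPTY]
step 5: bank0 4->4 [HIT]
step 6: bank3 3->3 [HIT]
step 7: bank0 4->4 [HIT]
step 8: bank4 3->0 [CONFLICT]
step 9: bank4 0->0 [HIT]
step 10: bank0 4->1 [CONFLICT]
step 11: bank3 3->4 [CONFLICT]

CLASS = CONFLICT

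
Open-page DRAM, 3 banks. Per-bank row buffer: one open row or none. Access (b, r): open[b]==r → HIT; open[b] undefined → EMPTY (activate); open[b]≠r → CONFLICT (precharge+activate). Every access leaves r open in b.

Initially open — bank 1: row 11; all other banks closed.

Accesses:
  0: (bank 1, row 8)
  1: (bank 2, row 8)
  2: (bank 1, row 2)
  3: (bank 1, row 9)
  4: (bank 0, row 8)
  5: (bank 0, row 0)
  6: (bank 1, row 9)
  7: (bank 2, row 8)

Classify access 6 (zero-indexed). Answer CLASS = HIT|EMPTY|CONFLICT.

step 0: bank1 11->8 [CONFLICT]
step 1: bank2 None->8 [EMPTY]
step 2: bank1 8->2 [CONFLICT]
step 3: bank1 2->9 [CONFLICT]
step 4: bank0 None->8 [EMPTY]
step 5: bank0 8->0 [CONFLICT]
step 6: bank1 9->9 [HIT]
step 7: bank2 8->8 [HIT]

CLASS = HIT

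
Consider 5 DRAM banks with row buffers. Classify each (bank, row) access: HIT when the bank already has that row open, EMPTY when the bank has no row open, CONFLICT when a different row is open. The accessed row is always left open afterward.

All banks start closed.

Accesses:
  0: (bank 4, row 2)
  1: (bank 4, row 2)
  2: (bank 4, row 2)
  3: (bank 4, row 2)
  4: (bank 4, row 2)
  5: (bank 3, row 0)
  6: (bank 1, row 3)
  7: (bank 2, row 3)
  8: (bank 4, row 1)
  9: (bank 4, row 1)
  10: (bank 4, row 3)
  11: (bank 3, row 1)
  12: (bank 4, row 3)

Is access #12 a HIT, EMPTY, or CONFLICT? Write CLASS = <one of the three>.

CLASS = HIT

0: bank 4 row 2 — prev None → EMPTY
1: bank 4 row 2 — prev 2 → HIT
2: bank 4 row 2 — prev 2 → HIT
3: bank 4 row 2 — prev 2 → HIT
4: bank 4 row 2 — prev 2 → HIT
5: bank 3 row 0 — prev None → EMPTY
6: bank 1 row 3 — prev None → EMPTY
7: bank 2 row 3 — prev None → EMPTY
8: bank 4 row 1 — prev 2 → CONFLICT
9: bank 4 row 1 — prev 1 → HIT
10: bank 4 row 3 — prev 1 → CONFLICT
11: bank 3 row 1 — prev 0 → CONFLICT
12: bank 4 row 3 — prev 3 → HIT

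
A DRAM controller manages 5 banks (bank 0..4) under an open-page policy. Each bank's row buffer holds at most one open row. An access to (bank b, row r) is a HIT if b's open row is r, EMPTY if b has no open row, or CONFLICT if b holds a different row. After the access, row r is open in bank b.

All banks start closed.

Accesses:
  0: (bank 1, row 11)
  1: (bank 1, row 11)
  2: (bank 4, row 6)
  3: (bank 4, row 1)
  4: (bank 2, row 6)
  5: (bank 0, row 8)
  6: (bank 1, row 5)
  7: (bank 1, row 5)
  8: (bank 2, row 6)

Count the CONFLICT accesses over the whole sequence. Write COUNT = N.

COUNT = 2

  [0] b1 r11: no row ⇒ E
  [1] b1 r11: had r11 ⇒ H
  [2] b4 r6: no row ⇒ E
  [3] b4 r1: had r6 ⇒ C
  [4] b2 r6: no row ⇒ E
  [5] b0 r8: no row ⇒ E
  [6] b1 r5: had r11 ⇒ C
  [7] b1 r5: had r5 ⇒ H
  [8] b2 r6: had r6 ⇒ H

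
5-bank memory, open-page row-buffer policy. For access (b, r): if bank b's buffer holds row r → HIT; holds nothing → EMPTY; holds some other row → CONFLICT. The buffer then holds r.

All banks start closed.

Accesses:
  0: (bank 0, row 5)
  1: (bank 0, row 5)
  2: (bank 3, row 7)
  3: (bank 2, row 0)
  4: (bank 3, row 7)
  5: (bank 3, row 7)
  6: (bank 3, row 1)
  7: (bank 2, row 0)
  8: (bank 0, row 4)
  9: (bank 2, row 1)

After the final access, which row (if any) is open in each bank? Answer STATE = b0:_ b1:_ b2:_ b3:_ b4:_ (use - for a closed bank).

#0 (0,5) E
#1 (0,5) H  (was 5)
#2 (3,7) E
#3 (2,0) E
#4 (3,7) H  (was 7)
#5 (3,7) H  (was 7)
#6 (3,1) C  (was 7)
#7 (2,0) H  (was 0)
#8 (0,4) C  (was 5)
#9 (2,1) C  (was 0)

STATE = b0:4 b1:- b2:1 b3:1 b4:-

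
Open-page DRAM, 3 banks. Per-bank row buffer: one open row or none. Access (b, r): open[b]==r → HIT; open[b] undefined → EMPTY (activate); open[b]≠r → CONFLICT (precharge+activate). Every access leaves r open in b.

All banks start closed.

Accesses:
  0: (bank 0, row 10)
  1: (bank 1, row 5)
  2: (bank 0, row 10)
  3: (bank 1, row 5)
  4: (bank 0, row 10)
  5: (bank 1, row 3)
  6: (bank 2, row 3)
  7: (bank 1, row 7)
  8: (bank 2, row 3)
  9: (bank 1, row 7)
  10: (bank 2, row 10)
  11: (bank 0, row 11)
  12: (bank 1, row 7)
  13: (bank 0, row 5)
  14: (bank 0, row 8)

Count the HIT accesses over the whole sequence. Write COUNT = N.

#0 (0,10) E
#1 (1,5) E
#2 (0,10) H  (was 10)
#3 (1,5) H  (was 5)
#4 (0,10) H  (was 10)
#5 (1,3) C  (was 5)
#6 (2,3) E
#7 (1,7) C  (was 3)
#8 (2,3) H  (was 3)
#9 (1,7) H  (was 7)
#10 (2,10) C  (was 3)
#11 (0,11) C  (was 10)
#12 (1,7) H  (was 7)
#13 (0,5) C  (was 11)
#14 (0,8) C  (was 5)

COUNT = 6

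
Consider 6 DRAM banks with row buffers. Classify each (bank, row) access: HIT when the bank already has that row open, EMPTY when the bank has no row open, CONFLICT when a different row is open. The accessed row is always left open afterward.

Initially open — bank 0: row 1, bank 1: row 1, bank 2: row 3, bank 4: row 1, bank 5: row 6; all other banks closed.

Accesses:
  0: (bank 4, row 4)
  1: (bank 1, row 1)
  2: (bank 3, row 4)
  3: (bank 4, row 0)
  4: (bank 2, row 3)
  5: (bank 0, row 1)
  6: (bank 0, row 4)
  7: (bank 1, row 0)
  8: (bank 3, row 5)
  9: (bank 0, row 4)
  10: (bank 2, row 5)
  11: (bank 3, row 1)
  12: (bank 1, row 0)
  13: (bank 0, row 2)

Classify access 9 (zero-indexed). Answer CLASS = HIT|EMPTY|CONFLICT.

#0 (4,4) C  (was 1)
#1 (1,1) H  (was 1)
#2 (3,4) E
#3 (4,0) C  (was 4)
#4 (2,3) H  (was 3)
#5 (0,1) H  (was 1)
#6 (0,4) C  (was 1)
#7 (1,0) C  (was 1)
#8 (3,5) C  (was 4)
#9 (0,4) H  (was 4)
#10 (2,5) C  (was 3)
#11 (3,1) C  (was 5)
#12 (1,0) H  (was 0)
#13 (0,2) C  (was 4)

CLASS = HIT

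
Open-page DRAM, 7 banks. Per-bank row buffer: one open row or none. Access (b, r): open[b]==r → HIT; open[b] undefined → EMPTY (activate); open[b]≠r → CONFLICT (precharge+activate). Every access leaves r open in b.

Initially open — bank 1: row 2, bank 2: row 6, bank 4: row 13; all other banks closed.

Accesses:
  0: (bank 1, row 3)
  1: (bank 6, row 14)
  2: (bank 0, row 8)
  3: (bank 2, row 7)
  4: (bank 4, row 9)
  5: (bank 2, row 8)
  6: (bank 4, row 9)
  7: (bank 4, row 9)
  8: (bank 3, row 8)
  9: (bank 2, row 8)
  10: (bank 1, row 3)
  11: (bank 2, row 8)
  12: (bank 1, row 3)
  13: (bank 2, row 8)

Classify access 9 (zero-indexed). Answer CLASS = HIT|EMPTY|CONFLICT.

step 0: bank1 2->3 [CONFLICT]
step 1: bank6 None->14 [EMPTY]
step 2: bank0 None->8 [EMPTY]
step 3: bank2 6->7 [CONFLICT]
step 4: bank4 13->9 [CONFLICT]
step 5: bank2 7->8 [CONFLICT]
step 6: bank4 9->9 [HIT]
step 7: bank4 9->9 [HIT]
step 8: bank3 None->8 [EMPTY]
step 9: bank2 8->8 [HIT]
step 10: bank1 3->3 [HIT]
step 11: bank2 8->8 [HIT]
step 12: bank1 3->3 [HIT]
step 13: bank2 8->8 [HIT]

CLASS = HIT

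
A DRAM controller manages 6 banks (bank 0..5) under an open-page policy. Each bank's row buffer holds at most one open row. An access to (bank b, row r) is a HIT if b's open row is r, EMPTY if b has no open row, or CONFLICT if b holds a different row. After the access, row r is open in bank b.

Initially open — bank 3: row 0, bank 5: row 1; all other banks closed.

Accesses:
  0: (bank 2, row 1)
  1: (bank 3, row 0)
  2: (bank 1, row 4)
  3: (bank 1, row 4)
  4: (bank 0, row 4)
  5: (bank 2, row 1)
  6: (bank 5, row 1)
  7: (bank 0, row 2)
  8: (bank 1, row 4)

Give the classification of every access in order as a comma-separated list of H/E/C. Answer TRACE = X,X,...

step 0: bank2 None->1 [EMPTY]
step 1: bank3 0->0 [HIT]
step 2: bank1 None->4 [EMPTY]
step 3: bank1 4->4 [HIT]
step 4: bank0 None->4 [EMPTY]
step 5: bank2 1->1 [HIT]
step 6: bank5 1->1 [HIT]
step 7: bank0 4->2 [CONFLICT]
step 8: bank1 4->4 [HIT]

TRACE = E,H,E,H,E,H,H,C,H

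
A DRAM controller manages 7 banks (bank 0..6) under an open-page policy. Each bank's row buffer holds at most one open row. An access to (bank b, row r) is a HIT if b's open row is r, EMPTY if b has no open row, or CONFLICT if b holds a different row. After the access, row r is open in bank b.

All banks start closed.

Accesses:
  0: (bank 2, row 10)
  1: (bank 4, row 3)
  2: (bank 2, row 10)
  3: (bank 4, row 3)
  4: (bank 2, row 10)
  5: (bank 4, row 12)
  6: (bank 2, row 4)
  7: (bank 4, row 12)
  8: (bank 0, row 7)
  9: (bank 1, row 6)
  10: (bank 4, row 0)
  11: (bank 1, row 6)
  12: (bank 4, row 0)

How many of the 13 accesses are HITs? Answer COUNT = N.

COUNT = 6

  [0] b2 r10: no row ⇒ E
  [1] b4 r3: no row ⇒ E
  [2] b2 r10: had r10 ⇒ H
  [3] b4 r3: had r3 ⇒ H
  [4] b2 r10: had r10 ⇒ H
  [5] b4 r12: had r3 ⇒ C
  [6] b2 r4: had r10 ⇒ C
  [7] b4 r12: had r12 ⇒ H
  [8] b0 r7: no row ⇒ E
  [9] b1 r6: no row ⇒ E
  [10] b4 r0: had r12 ⇒ C
  [11] b1 r6: had r6 ⇒ H
  [12] b4 r0: had r0 ⇒ H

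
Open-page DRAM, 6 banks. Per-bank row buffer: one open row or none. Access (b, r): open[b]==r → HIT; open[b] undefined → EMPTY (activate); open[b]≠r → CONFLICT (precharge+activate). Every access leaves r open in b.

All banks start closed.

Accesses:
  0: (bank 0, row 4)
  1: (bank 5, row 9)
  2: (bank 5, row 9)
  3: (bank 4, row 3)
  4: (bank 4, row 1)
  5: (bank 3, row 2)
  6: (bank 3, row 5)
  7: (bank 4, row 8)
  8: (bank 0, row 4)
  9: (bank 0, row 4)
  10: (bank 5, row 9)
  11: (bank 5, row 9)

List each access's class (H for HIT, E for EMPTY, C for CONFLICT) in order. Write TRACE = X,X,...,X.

step 0: bank0 None->4 [EMPTY]
step 1: bank5 None->9 [EMPTY]
step 2: bank5 9->9 [HIT]
step 3: bank4 None->3 [EMPTY]
step 4: bank4 3->1 [CONFLICT]
step 5: bank3 None->2 [EMPTY]
step 6: bank3 2->5 [CONFLICT]
step 7: bank4 1->8 [CONFLICT]
step 8: bank0 4->4 [HIT]
step 9: bank0 4->4 [HIT]
step 10: bank5 9->9 [HIT]
step 11: bank5 9->9 [HIT]

TRACE = E,E,H,E,C,E,C,C,H,H,H,H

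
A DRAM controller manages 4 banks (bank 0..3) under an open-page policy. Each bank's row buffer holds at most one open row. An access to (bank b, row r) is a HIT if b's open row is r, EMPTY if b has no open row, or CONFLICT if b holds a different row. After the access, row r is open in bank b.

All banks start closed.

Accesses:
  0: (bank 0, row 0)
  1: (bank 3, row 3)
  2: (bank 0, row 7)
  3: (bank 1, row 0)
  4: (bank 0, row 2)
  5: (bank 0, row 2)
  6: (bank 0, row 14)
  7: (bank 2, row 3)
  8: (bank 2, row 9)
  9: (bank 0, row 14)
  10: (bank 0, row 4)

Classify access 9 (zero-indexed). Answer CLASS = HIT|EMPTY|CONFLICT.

CLASS = HIT

0: bank 0 row 0 — prev None → EMPTY
1: bank 3 row 3 — prev None → EMPTY
2: bank 0 row 7 — prev 0 → CONFLICT
3: bank 1 row 0 — prev None → EMPTY
4: bank 0 row 2 — prev 7 → CONFLICT
5: bank 0 row 2 — prev 2 → HIT
6: bank 0 row 14 — prev 2 → CONFLICT
7: bank 2 row 3 — prev None → EMPTY
8: bank 2 row 9 — prev 3 → CONFLICT
9: bank 0 row 14 — prev 14 → HIT
10: bank 0 row 4 — prev 14 → CONFLICT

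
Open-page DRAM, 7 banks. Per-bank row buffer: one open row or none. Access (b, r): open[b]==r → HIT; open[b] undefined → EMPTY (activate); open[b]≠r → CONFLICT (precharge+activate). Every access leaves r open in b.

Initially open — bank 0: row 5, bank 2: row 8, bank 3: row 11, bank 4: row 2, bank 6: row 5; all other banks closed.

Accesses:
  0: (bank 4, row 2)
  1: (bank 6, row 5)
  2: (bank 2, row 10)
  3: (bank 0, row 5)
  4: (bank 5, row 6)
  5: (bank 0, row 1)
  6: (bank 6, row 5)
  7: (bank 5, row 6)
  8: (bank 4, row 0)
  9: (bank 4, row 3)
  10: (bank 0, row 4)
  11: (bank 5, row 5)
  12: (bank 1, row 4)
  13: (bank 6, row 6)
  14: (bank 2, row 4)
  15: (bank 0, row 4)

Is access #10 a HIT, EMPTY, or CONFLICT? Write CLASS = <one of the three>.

  [0] b4 r2: had r2 ⇒ H
  [1] b6 r5: had r5 ⇒ H
  [2] b2 r10: had r8 ⇒ C
  [3] b0 r5: had r5 ⇒ H
  [4] b5 r6: no row ⇒ E
  [5] b0 r1: had r5 ⇒ C
  [6] b6 r5: had r5 ⇒ H
  [7] b5 r6: had r6 ⇒ H
  [8] b4 r0: had r2 ⇒ C
  [9] b4 r3: had r0 ⇒ C
  [10] b0 r4: had r1 ⇒ C
  [11] b5 r5: had r6 ⇒ C
  [12] b1 r4: no row ⇒ E
  [13] b6 r6: had r5 ⇒ C
  [14] b2 r4: had r10 ⇒ C
  [15] b0 r4: had r4 ⇒ H

CLASS = CONFLICT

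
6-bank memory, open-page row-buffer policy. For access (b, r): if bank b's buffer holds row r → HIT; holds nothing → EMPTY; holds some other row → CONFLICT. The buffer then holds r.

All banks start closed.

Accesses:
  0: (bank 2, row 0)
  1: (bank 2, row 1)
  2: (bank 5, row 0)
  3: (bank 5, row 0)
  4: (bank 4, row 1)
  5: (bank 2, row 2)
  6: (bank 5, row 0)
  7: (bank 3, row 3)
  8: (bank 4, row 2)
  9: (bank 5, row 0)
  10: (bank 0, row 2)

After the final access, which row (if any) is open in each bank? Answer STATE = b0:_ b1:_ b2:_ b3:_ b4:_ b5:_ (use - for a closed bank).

  [0] b2 r0: no row ⇒ E
  [1] b2 r1: had r0 ⇒ C
  [2] b5 r0: no row ⇒ E
  [3] b5 r0: had r0 ⇒ H
  [4] b4 r1: no row ⇒ E
  [5] b2 r2: had r1 ⇒ C
  [6] b5 r0: had r0 ⇒ H
  [7] b3 r3: no row ⇒ E
  [8] b4 r2: had r1 ⇒ C
  [9] b5 r0: had r0 ⇒ H
  [10] b0 r2: no row ⇒ E

STATE = b0:2 b1:- b2:2 b3:3 b4:2 b5:0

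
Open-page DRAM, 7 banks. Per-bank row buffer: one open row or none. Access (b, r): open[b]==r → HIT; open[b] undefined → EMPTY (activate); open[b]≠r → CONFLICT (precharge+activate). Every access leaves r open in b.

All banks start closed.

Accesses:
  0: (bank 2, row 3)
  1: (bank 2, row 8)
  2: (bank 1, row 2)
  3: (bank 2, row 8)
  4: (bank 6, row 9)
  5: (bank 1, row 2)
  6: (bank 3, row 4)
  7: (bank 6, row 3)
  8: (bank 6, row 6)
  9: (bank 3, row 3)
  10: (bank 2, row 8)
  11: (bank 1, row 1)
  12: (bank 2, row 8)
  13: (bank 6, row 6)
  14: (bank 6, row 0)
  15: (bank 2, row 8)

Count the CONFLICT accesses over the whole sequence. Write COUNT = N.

0: bank 2 row 3 — prev None → EMPTY
1: bank 2 row 8 — prev 3 → CONFLICT
2: bank 1 row 2 — prev None → EMPTY
3: bank 2 row 8 — prev 8 → HIT
4: bank 6 row 9 — prev None → EMPTY
5: bank 1 row 2 — prev 2 → HIT
6: bank 3 row 4 — prev None → EMPTY
7: bank 6 row 3 — prev 9 → CONFLICT
8: bank 6 row 6 — prev 3 → CONFLICT
9: bank 3 row 3 — prev 4 → CONFLICT
10: bank 2 row 8 — prev 8 → HIT
11: bank 1 row 1 — prev 2 → CONFLICT
12: bank 2 row 8 — prev 8 → HIT
13: bank 6 row 6 — prev 6 → HIT
14: bank 6 row 0 — prev 6 → CONFLICT
15: bank 2 row 8 — prev 8 → HIT

COUNT = 6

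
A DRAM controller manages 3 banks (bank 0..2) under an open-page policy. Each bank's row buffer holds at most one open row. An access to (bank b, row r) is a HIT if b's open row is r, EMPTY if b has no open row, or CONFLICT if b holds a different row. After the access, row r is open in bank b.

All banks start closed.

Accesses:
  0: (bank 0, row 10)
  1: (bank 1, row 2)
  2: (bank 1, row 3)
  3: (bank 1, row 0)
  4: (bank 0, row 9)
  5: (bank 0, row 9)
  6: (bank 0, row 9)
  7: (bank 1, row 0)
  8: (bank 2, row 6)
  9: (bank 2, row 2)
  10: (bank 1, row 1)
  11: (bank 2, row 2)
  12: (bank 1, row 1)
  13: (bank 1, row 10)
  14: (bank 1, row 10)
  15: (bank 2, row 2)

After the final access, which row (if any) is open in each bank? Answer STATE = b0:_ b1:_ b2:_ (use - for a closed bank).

STATE = b0:9 b1:10 b2:2

#0 (0,10) E
#1 (1,2) E
#2 (1,3) C  (was 2)
#3 (1,0) C  (was 3)
#4 (0,9) C  (was 10)
#5 (0,9) H  (was 9)
#6 (0,9) H  (was 9)
#7 (1,0) H  (was 0)
#8 (2,6) E
#9 (2,2) C  (was 6)
#10 (1,1) C  (was 0)
#11 (2,2) H  (was 2)
#12 (1,1) H  (was 1)
#13 (1,10) C  (was 1)
#14 (1,10) H  (was 10)
#15 (2,2) H  (was 2)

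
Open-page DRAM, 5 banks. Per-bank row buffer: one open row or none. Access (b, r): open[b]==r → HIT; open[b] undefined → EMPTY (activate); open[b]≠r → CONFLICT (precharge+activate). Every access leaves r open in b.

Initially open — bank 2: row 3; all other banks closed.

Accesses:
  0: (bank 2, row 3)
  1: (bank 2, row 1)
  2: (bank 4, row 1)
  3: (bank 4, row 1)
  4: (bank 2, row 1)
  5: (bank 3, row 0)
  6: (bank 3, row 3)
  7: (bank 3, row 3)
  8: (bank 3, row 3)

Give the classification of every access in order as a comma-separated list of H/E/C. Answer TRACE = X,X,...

  [0] b2 r3: had r3 ⇒ H
  [1] b2 r1: had r3 ⇒ C
  [2] b4 r1: no row ⇒ E
  [3] b4 r1: had r1 ⇒ H
  [4] b2 r1: had r1 ⇒ H
  [5] b3 r0: no row ⇒ E
  [6] b3 r3: had r0 ⇒ C
  [7] b3 r3: had r3 ⇒ H
  [8] b3 r3: had r3 ⇒ H

TRACE = H,C,E,H,H,E,C,H,H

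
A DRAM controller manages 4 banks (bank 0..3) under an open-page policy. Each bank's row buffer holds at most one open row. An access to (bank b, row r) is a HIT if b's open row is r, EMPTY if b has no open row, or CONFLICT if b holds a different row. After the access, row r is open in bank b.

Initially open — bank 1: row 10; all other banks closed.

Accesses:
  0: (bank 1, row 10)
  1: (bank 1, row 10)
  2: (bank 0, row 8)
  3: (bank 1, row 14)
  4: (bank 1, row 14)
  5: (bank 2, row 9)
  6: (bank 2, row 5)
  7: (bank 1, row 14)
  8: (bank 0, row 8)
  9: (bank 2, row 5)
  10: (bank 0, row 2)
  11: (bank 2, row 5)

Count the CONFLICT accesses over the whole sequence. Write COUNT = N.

  [0] b1 r10: had r10 ⇒ H
  [1] b1 r10: had r10 ⇒ H
  [2] b0 r8: no row ⇒ E
  [3] b1 r14: had r10 ⇒ C
  [4] b1 r14: had r14 ⇒ H
  [5] b2 r9: no row ⇒ E
  [6] b2 r5: had r9 ⇒ C
  [7] b1 r14: had r14 ⇒ H
  [8] b0 r8: had r8 ⇒ H
  [9] b2 r5: had r5 ⇒ H
  [10] b0 r2: had r8 ⇒ C
  [11] b2 r5: had r5 ⇒ H

COUNT = 3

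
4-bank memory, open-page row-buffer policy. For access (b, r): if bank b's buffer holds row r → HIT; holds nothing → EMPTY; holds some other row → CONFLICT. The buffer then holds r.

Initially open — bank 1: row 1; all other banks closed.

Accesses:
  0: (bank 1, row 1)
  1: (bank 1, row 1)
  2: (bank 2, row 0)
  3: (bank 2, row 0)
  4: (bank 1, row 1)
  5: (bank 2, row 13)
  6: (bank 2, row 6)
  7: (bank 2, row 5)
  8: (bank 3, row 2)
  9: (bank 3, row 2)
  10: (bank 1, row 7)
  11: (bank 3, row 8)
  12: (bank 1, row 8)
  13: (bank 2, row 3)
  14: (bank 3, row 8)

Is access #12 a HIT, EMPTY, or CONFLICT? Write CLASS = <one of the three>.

step 0: bank1 1->1 [HIT]
step 1: bank1 1->1 [HIT]
step 2: bank2 None->0 [EMPTY]
step 3: bank2 0->0 [HIT]
step 4: bank1 1->1 [HIT]
step 5: bank2 0->13 [CONFLICT]
step 6: bank2 13->6 [CONFLICT]
step 7: bank2 6->5 [CONFLICT]
step 8: bank3 None->2 [EMPTY]
step 9: bank3 2->2 [HIT]
step 10: bank1 1->7 [CONFLICT]
step 11: bank3 2->8 [CONFLICT]
step 12: bank1 7->8 [CONFLICT]
step 13: bank2 5->3 [CONFLICT]
step 14: bank3 8->8 [HIT]

CLASS = CONFLICT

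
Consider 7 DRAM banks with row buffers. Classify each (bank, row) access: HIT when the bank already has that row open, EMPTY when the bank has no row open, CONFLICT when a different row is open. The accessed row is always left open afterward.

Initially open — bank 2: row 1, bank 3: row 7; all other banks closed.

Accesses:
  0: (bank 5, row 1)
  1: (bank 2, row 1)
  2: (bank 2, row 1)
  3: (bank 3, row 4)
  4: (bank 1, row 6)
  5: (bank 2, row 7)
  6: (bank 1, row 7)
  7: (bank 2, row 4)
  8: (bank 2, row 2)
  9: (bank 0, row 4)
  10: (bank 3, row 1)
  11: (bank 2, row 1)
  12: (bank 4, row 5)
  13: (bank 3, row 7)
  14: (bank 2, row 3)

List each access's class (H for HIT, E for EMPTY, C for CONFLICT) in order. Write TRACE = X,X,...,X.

0: bank 5 row 1 — prev None → EMPTY
1: bank 2 row 1 — prev 1 → HIT
2: bank 2 row 1 — prev 1 → HIT
3: bank 3 row 4 — prev 7 → CONFLICT
4: bank 1 row 6 — prev None → EMPTY
5: bank 2 row 7 — prev 1 → CONFLICT
6: bank 1 row 7 — prev 6 → CONFLICT
7: bank 2 row 4 — prev 7 → CONFLICT
8: bank 2 row 2 — prev 4 → CONFLICT
9: bank 0 row 4 — prev None → EMPTY
10: bank 3 row 1 — prev 4 → CONFLICT
11: bank 2 row 1 — prev 2 → CONFLICT
12: bank 4 row 5 — prev None → EMPTY
13: bank 3 row 7 — prev 1 → CONFLICT
14: bank 2 row 3 — prev 1 → CONFLICT

TRACE = E,H,H,C,E,C,C,C,C,E,C,C,E,C,C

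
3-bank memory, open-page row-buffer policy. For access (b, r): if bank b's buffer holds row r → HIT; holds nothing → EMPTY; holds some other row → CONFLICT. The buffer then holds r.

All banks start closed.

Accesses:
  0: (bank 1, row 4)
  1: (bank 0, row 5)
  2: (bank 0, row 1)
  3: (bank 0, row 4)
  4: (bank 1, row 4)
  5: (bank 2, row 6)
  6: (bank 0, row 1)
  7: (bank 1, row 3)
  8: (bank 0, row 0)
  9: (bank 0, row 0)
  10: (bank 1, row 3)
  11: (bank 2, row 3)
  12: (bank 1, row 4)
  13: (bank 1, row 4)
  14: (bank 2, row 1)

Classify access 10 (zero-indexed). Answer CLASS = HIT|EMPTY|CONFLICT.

CLASS = HIT

step 0: bank1 None->4 [EMPTY]
step 1: bank0 None->5 [EMPTY]
step 2: bank0 5->1 [CONFLICT]
step 3: bank0 1->4 [CONFLICT]
step 4: bank1 4->4 [HIT]
step 5: bank2 None->6 [EMPTY]
step 6: bank0 4->1 [CONFLICT]
step 7: bank1 4->3 [CONFLICT]
step 8: bank0 1->0 [CONFLICT]
step 9: bank0 0->0 [HIT]
step 10: bank1 3->3 [HIT]
step 11: bank2 6->3 [CONFLICT]
step 12: bank1 3->4 [CONFLICT]
step 13: bank1 4->4 [HIT]
step 14: bank2 3->1 [CONFLICT]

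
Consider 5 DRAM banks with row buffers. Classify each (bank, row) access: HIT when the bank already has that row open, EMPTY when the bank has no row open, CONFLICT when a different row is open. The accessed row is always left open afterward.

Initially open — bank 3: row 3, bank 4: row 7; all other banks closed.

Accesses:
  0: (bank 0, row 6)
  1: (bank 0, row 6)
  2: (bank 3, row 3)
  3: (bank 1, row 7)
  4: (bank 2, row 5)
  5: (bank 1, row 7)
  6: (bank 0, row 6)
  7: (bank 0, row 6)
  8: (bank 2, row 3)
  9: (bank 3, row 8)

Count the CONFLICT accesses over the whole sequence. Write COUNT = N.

COUNT = 2

  [0] b0 r6: no row ⇒ E
  [1] b0 r6: had r6 ⇒ H
  [2] b3 r3: had r3 ⇒ H
  [3] b1 r7: no row ⇒ E
  [4] b2 r5: no row ⇒ E
  [5] b1 r7: had r7 ⇒ H
  [6] b0 r6: had r6 ⇒ H
  [7] b0 r6: had r6 ⇒ H
  [8] b2 r3: had r5 ⇒ C
  [9] b3 r8: had r3 ⇒ C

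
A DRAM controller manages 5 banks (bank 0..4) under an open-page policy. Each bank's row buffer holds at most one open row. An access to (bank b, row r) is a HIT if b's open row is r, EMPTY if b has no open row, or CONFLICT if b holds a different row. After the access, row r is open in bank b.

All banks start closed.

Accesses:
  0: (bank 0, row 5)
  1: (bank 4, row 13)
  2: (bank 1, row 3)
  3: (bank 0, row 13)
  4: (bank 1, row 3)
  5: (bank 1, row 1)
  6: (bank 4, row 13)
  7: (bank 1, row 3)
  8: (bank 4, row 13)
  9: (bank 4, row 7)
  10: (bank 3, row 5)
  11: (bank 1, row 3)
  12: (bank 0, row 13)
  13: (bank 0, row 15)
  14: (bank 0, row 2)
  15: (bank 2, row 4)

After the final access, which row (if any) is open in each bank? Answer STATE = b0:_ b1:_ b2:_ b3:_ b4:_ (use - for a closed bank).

  [0] b0 r5: no row ⇒ E
  [1] b4 r13: no row ⇒ E
  [2] b1 r3: no row ⇒ E
  [3] b0 r13: had r5 ⇒ C
  [4] b1 r3: had r3 ⇒ H
  [5] b1 r1: had r3 ⇒ C
  [6] b4 r13: had r13 ⇒ H
  [7] b1 r3: had r1 ⇒ C
  [8] b4 r13: had r13 ⇒ H
  [9] b4 r7: had r13 ⇒ C
  [10] b3 r5: no row ⇒ E
  [11] b1 r3: had r3 ⇒ H
  [12] b0 r13: had r13 ⇒ H
  [13] b0 r15: had r13 ⇒ C
  [14] b0 r2: had r15 ⇒ C
  [15] b2 r4: no row ⇒ E

STATE = b0:2 b1:3 b2:4 b3:5 b4:7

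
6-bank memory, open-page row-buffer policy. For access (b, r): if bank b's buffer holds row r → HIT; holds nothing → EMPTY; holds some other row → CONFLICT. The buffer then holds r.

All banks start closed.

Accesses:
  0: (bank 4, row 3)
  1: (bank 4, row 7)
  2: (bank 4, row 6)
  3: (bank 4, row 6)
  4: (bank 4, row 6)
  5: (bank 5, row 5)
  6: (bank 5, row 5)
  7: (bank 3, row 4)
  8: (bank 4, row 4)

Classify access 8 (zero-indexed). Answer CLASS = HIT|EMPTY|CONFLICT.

#0 (4,3) E
#1 (4,7) C  (was 3)
#2 (4,6) C  (was 7)
#3 (4,6) H  (was 6)
#4 (4,6) H  (was 6)
#5 (5,5) E
#6 (5,5) H  (was 5)
#7 (3,4) E
#8 (4,4) C  (was 6)

CLASS = CONFLICT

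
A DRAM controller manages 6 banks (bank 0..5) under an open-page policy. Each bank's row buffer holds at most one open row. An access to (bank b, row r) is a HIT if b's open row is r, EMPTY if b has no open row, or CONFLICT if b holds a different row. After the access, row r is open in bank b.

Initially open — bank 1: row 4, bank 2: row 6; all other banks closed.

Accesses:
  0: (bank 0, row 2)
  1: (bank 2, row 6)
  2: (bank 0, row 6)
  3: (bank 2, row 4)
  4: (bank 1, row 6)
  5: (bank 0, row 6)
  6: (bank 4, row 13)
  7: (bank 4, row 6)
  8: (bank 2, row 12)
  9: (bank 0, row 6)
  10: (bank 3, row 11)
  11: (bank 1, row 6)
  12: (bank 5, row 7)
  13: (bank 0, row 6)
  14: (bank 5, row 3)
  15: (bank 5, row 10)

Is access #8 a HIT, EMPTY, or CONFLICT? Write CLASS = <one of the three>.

  [0] b0 r2: no row ⇒ E
  [1] b2 r6: had r6 ⇒ H
  [2] b0 r6: had r2 ⇒ C
  [3] b2 r4: had r6 ⇒ C
  [4] b1 r6: had r4 ⇒ C
  [5] b0 r6: had r6 ⇒ H
  [6] b4 r13: no row ⇒ E
  [7] b4 r6: had r13 ⇒ C
  [8] b2 r12: had r4 ⇒ C
  [9] b0 r6: had r6 ⇒ H
  [10] b3 r11: no row ⇒ E
  [11] b1 r6: had r6 ⇒ H
  [12] b5 r7: no row ⇒ E
  [13] b0 r6: had r6 ⇒ H
  [14] b5 r3: had r7 ⇒ C
  [15] b5 r10: had r3 ⇒ C

CLASS = CONFLICT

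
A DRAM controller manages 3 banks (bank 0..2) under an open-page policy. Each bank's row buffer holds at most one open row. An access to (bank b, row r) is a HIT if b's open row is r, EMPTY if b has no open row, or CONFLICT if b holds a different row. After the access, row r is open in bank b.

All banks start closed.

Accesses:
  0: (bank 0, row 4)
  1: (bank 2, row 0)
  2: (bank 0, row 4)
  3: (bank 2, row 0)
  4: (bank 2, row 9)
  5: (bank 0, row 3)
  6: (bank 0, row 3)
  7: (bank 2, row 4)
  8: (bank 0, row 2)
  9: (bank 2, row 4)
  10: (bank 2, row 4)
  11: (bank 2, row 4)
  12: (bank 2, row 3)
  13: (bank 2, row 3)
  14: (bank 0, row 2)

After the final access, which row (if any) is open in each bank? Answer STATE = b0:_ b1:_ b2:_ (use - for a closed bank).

STATE = b0:2 b1:- b2:3

step 0: bank0 None->4 [EMPTY]
step 1: bank2 None->0 [EMPTY]
step 2: bank0 4->4 [HIT]
step 3: bank2 0->0 [HIT]
step 4: bank2 0->9 [CONFLICT]
step 5: bank0 4->3 [CONFLICT]
step 6: bank0 3->3 [HIT]
step 7: bank2 9->4 [CONFLICT]
step 8: bank0 3->2 [CONFLICT]
step 9: bank2 4->4 [HIT]
step 10: bank2 4->4 [HIT]
step 11: bank2 4->4 [HIT]
step 12: bank2 4->3 [CONFLICT]
step 13: bank2 3->3 [HIT]
step 14: bank0 2->2 [HIT]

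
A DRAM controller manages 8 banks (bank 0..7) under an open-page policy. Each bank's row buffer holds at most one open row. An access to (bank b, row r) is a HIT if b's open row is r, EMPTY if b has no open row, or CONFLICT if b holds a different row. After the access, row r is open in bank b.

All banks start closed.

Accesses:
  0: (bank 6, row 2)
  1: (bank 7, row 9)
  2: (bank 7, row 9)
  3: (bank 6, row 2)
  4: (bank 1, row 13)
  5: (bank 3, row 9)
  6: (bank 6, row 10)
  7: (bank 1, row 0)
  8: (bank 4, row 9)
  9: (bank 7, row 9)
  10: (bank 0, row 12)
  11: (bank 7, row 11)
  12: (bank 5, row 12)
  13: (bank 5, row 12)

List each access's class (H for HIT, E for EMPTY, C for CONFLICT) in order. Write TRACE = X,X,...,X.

step 0: bank6 None->2 [EMPTY]
step 1: bank7 None->9 [EMPTY]
step 2: bank7 9->9 [HIT]
step 3: bank6 2->2 [HIT]
step 4: bank1 None->13 [EMPTY]
step 5: bank3 None->9 [EMPTY]
step 6: bank6 2->10 [CONFLICT]
step 7: bank1 13->0 [CONFLICT]
step 8: bank4 None->9 [EMPTY]
step 9: bank7 9->9 [HIT]
step 10: bank0 None->12 [EMPTY]
step 11: bank7 9->11 [CONFLICT]
step 12: bank5 None->12 [EMPTY]
step 13: bank5 12->12 [HIT]

TRACE = E,E,H,H,E,E,C,C,E,H,E,C,E,H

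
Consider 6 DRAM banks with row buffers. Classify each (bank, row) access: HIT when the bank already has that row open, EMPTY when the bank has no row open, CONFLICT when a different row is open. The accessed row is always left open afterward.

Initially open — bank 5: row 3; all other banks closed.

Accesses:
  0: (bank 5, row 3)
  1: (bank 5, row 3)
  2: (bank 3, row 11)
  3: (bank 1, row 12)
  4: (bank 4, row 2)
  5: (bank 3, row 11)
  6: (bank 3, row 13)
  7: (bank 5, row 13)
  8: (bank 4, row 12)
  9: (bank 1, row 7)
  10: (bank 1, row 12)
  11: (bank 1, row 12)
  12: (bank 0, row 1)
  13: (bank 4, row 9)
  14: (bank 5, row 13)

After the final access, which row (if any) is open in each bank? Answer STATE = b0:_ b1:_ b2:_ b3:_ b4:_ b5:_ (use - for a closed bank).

0: bank 5 row 3 — prev 3 → HIT
1: bank 5 row 3 — prev 3 → HIT
2: bank 3 row 11 — prev None → EMPTY
3: bank 1 row 12 — prev None → EMPTY
4: bank 4 row 2 — prev None → EMPTY
5: bank 3 row 11 — prev 11 → HIT
6: bank 3 row 13 — prev 11 → CONFLICT
7: bank 5 row 13 — prev 3 → CONFLICT
8: bank 4 row 12 — prev 2 → CONFLICT
9: bank 1 row 7 — prev 12 → CONFLICT
10: bank 1 row 12 — prev 7 → CONFLICT
11: bank 1 row 12 — prev 12 → HIT
12: bank 0 row 1 — prev None → EMPTY
13: bank 4 row 9 — prev 12 → CONFLICT
14: bank 5 row 13 — prev 13 → HIT

STATE = b0:1 b1:12 b2:- b3:13 b4:9 b5:13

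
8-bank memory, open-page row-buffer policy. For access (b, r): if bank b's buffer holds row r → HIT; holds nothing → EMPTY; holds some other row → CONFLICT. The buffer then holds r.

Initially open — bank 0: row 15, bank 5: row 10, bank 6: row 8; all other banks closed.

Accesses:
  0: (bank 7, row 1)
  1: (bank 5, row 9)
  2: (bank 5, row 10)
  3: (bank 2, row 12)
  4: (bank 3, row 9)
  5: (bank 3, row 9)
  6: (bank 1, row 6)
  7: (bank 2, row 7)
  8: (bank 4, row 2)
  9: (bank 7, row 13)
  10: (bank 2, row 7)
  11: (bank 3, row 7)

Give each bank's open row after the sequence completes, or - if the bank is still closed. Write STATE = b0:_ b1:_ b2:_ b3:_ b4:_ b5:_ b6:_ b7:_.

STATE = b0:15 b1:6 b2:7 b3:7 b4:2 b5:10 b6:8 b7:13

  [0] b7 r1: no row ⇒ E
  [1] b5 r9: had r10 ⇒ C
  [2] b5 r10: had r9 ⇒ C
  [3] b2 r12: no row ⇒ E
  [4] b3 r9: no row ⇒ E
  [5] b3 r9: had r9 ⇒ H
  [6] b1 r6: no row ⇒ E
  [7] b2 r7: had r12 ⇒ C
  [8] b4 r2: no row ⇒ E
  [9] b7 r13: had r1 ⇒ C
  [10] b2 r7: had r7 ⇒ H
  [11] b3 r7: had r9 ⇒ C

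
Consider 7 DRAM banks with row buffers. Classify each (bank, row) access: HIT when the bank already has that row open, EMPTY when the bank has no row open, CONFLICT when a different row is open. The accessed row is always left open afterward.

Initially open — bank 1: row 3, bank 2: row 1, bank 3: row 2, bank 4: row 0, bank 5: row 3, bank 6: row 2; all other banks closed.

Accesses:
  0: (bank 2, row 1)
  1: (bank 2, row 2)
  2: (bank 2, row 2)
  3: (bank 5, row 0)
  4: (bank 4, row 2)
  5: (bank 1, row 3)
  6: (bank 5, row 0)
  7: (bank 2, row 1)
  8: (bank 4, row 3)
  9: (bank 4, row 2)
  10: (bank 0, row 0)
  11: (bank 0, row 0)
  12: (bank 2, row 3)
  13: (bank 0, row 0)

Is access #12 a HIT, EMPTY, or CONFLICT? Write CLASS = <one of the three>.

CLASS = CONFLICT

step 0: bank2 1->1 [HIT]
step 1: bank2 1->2 [CONFLICT]
step 2: bank2 2->2 [HIT]
step 3: bank5 3->0 [CONFLICT]
step 4: bank4 0->2 [CONFLICT]
step 5: bank1 3->3 [HIT]
step 6: bank5 0->0 [HIT]
step 7: bank2 2->1 [CONFLICT]
step 8: bank4 2->3 [CONFLICT]
step 9: bank4 3->2 [CONFLICT]
step 10: bank0 None->0 [EMPTY]
step 11: bank0 0->0 [HIT]
step 12: bank2 1->3 [CONFLICT]
step 13: bank0 0->0 [HIT]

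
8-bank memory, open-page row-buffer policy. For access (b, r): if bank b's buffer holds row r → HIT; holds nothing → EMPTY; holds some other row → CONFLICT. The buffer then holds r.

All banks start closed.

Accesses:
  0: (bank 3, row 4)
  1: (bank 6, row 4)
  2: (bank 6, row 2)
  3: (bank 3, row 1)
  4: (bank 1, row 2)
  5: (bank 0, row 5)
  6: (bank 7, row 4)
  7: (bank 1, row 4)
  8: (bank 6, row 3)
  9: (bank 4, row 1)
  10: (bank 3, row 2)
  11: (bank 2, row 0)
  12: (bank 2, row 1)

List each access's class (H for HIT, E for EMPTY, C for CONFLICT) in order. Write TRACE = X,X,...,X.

#0 (3,4) E
#1 (6,4) E
#2 (6,2) C  (was 4)
#3 (3,1) C  (was 4)
#4 (1,2) E
#5 (0,5) E
#6 (7,4) E
#7 (1,4) C  (was 2)
#8 (6,3) C  (was 2)
#9 (4,1) E
#10 (3,2) C  (was 1)
#11 (2,0) E
#12 (2,1) C  (was 0)

TRACE = E,E,C,C,E,E,E,C,C,E,C,E,C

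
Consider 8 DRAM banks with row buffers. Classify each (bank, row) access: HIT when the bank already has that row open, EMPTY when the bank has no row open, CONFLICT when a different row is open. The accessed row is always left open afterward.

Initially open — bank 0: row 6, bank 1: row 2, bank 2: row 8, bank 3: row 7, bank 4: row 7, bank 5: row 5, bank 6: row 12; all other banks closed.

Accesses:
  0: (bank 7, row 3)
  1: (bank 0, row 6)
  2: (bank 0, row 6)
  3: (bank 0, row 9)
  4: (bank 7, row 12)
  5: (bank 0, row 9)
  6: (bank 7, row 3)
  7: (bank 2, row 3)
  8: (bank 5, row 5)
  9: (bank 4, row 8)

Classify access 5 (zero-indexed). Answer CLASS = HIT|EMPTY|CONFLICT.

CLASS = HIT

#0 (7,3) E
#1 (0,6) H  (was 6)
#2 (0,6) H  (was 6)
#3 (0,9) C  (was 6)
#4 (7,12) C  (was 3)
#5 (0,9) H  (was 9)
#6 (7,3) C  (was 12)
#7 (2,3) C  (was 8)
#8 (5,5) H  (was 5)
#9 (4,8) C  (was 7)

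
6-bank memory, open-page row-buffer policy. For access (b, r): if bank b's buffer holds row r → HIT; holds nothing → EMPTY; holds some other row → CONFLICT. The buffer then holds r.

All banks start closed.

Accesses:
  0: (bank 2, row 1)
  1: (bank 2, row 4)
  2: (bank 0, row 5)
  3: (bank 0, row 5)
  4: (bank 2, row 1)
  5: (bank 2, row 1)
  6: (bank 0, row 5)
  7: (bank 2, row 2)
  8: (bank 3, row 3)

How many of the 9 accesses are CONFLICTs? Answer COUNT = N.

  [0] b2 r1: no row ⇒ E
  [1] b2 r4: had r1 ⇒ C
  [2] b0 r5: no row ⇒ E
  [3] b0 r5: had r5 ⇒ H
  [4] b2 r1: had r4 ⇒ C
  [5] b2 r1: had r1 ⇒ H
  [6] b0 r5: had r5 ⇒ H
  [7] b2 r2: had r1 ⇒ C
  [8] b3 r3: no row ⇒ E

COUNT = 3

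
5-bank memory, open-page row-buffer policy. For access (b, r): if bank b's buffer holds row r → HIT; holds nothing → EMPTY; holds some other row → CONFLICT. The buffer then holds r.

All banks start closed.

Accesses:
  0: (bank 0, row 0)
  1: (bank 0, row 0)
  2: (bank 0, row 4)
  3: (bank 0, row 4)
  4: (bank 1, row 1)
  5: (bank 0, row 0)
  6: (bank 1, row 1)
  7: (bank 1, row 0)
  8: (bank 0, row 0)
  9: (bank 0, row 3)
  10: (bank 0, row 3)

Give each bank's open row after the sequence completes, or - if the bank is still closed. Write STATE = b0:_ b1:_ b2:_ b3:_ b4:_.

step 0: bank0 None->0 [EMPTY]
step 1: bank0 0->0 [HIT]
step 2: bank0 0->4 [CONFLICT]
step 3: bank0 4->4 [HIT]
step 4: bank1 None->1 [EMPTY]
step 5: bank0 4->0 [CONFLICT]
step 6: bank1 1->1 [HIT]
step 7: bank1 1->0 [CONFLICT]
step 8: bank0 0->0 [HIT]
step 9: bank0 0->3 [CONFLICT]
step 10: bank0 3->3 [HIT]

STATE = b0:3 b1:0 b2:- b3:- b4:-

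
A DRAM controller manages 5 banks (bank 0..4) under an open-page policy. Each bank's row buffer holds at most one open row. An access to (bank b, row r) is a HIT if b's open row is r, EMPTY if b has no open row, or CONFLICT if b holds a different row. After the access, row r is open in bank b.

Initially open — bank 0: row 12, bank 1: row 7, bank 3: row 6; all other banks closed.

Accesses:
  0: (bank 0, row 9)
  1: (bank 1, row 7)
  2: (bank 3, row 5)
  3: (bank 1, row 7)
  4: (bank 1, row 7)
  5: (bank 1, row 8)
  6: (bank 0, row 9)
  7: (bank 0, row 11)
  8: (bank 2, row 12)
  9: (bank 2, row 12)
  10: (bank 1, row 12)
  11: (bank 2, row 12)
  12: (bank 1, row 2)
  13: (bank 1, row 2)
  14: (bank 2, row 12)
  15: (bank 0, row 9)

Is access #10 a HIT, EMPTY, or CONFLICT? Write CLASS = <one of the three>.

CLASS = CONFLICT

step 0: bank0 12->9 [CONFLICT]
step 1: bank1 7->7 [HIT]
step 2: bank3 6->5 [CONFLICT]
step 3: bank1 7->7 [HIT]
step 4: bank1 7->7 [HIT]
step 5: bank1 7->8 [CONFLICT]
step 6: bank0 9->9 [HIT]
step 7: bank0 9->11 [CONFLICT]
step 8: bank2 None->12 [EMPTY]
step 9: bank2 12->12 [HIT]
step 10: bank1 8->12 [CONFLICT]
step 11: bank2 12->12 [HIT]
step 12: bank1 12->2 [CONFLICT]
step 13: bank1 2->2 [HIT]
step 14: bank2 12->12 [HIT]
step 15: bank0 11->9 [CONFLICT]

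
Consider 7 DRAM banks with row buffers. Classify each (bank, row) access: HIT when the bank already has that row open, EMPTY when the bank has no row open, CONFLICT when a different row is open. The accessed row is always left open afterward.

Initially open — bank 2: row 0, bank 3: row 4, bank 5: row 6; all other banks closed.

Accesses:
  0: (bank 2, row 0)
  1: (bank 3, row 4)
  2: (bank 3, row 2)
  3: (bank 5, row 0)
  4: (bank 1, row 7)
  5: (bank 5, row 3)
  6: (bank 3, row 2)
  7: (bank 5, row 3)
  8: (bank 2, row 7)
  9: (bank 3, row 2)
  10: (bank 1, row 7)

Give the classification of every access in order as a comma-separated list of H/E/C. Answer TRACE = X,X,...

TRACE = H,H,C,C,E,C,H,H,C,H,H

#0 (2,0) H  (was 0)
#1 (3,4) H  (was 4)
#2 (3,2) C  (was 4)
#3 (5,0) C  (was 6)
#4 (1,7) E
#5 (5,3) C  (was 0)
#6 (3,2) H  (was 2)
#7 (5,3) H  (was 3)
#8 (2,7) C  (was 0)
#9 (3,2) H  (was 2)
#10 (1,7) H  (was 7)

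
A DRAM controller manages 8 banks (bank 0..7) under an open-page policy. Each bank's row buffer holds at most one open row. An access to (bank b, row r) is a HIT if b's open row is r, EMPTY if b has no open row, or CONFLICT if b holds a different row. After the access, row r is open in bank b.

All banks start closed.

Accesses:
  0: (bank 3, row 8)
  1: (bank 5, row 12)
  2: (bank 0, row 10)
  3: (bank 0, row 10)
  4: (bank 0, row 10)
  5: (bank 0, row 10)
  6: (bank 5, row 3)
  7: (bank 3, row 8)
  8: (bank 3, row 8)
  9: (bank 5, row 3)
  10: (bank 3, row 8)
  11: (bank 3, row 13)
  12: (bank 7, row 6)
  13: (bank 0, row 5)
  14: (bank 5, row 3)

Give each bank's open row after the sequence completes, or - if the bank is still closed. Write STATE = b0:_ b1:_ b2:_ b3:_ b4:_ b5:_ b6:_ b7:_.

0: bank 3 row 8 — prev None → EMPTY
1: bank 5 row 12 — prev None → EMPTY
2: bank 0 row 10 — prev None → EMPTY
3: bank 0 row 10 — prev 10 → HIT
4: bank 0 row 10 — prev 10 → HIT
5: bank 0 row 10 — prev 10 → HIT
6: bank 5 row 3 — prev 12 → CONFLICT
7: bank 3 row 8 — prev 8 → HIT
8: bank 3 row 8 — prev 8 → HIT
9: bank 5 row 3 — prev 3 → HIT
10: bank 3 row 8 — prev 8 → HIT
11: bank 3 row 13 — prev 8 → CONFLICT
12: bank 7 row 6 — prev None → EMPTY
13: bank 0 row 5 — prev 10 → CONFLICT
14: bank 5 row 3 — prev 3 → HIT

STATE = b0:5 b1:- b2:- b3:13 b4:- b5:3 b6:- b7:6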